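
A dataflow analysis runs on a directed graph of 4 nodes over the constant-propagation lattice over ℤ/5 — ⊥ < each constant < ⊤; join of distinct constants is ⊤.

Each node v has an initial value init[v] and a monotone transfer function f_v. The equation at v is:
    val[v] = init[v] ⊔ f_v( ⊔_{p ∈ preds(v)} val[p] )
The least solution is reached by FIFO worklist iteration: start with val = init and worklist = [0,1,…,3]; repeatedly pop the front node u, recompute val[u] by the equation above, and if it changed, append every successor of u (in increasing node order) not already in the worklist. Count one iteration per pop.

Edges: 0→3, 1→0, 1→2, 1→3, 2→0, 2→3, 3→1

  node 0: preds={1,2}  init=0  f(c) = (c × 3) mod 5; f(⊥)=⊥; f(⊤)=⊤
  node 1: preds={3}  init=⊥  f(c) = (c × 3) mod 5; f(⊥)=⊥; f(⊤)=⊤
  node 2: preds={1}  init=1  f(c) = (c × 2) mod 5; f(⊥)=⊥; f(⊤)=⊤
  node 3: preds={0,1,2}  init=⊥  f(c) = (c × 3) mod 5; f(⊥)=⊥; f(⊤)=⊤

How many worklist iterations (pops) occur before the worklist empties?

9

Iteration log — 9 steps:
  step 1. node 0  ⊔preds=1  new=⊤  old=0  +wl: 
  step 2. node 1  ⊔preds=⊥  new=⊥  stable
  step 3. node 2  ⊔preds=⊥  new=1  stable
  step 4. node 3  ⊔preds=⊤  new=⊤  old=⊥  +wl: 1
  step 5. node 1  ⊔preds=⊤  new=⊤  old=⊥  +wl: 0,2,3
  step 6. node 0  ⊔preds=⊤  new=⊤  stable
  step 7. node 2  ⊔preds=⊤  new=⊤  old=1  +wl: 0
  step 8. node 3  ⊔preds=⊤  new=⊤  stable
  step 9. node 0  ⊔preds=⊤  new=⊤  stable

Least fixpoint reached:
  node 0: ⊤
  node 1: ⊤
  node 2: ⊤
  node 3: ⊤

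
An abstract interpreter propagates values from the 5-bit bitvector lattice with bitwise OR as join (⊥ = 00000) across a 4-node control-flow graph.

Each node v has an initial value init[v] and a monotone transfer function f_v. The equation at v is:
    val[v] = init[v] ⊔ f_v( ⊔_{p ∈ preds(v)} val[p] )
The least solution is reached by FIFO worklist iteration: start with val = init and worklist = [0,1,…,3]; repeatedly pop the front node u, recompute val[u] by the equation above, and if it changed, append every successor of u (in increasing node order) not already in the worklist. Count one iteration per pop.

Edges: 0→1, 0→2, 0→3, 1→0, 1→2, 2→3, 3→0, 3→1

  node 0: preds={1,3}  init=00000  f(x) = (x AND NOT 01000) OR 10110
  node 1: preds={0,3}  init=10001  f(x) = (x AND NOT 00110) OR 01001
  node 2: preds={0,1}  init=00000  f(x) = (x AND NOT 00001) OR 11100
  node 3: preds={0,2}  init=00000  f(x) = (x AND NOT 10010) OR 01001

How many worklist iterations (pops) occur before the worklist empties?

6

Trace (6 dequeues):
  [1] u=0 | in 10001 | out 10111 | prev 00000 | push {}
  [2] u=1 | in 10111 | out 11001 | prev 10001 | push {0}
  [3] u=2 | in 11111 | out 11110 | prev 00000 | push {}
  [4] u=3 | in 11111 | out 01101 | prev 00000 | push {1}
  [5] u=0 | in 11101 | out 10111 | ==
  [6] u=1 | in 11111 | out 11001 | ==

Converged values:
  [0] 10111
  [1] 11001
  [2] 11110
  [3] 01101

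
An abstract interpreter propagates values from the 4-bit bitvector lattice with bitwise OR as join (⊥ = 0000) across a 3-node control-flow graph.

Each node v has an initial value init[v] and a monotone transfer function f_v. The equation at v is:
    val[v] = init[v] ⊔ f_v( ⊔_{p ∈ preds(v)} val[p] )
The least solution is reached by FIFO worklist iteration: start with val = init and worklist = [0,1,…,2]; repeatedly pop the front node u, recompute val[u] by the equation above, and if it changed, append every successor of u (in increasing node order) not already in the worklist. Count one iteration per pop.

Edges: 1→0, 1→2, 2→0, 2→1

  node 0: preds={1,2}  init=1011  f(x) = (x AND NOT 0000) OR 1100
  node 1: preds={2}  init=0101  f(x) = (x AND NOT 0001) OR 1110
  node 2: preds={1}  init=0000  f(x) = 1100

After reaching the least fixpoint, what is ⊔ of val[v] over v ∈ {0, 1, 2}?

1111

Trace (5 dequeues):
  [1] u=0 | in 0101 | out 1111 | prev 1011 | push {}
  [2] u=1 | in 0000 | out 1111 | prev 0101 | push {0}
  [3] u=2 | in 1111 | out 1100 | prev 0000 | push {1}
  [4] u=0 | in 1111 | out 1111 | ==
  [5] u=1 | in 1100 | out 1111 | ==

Converged values:
  [0] 1111
  [1] 1111
  [2] 1100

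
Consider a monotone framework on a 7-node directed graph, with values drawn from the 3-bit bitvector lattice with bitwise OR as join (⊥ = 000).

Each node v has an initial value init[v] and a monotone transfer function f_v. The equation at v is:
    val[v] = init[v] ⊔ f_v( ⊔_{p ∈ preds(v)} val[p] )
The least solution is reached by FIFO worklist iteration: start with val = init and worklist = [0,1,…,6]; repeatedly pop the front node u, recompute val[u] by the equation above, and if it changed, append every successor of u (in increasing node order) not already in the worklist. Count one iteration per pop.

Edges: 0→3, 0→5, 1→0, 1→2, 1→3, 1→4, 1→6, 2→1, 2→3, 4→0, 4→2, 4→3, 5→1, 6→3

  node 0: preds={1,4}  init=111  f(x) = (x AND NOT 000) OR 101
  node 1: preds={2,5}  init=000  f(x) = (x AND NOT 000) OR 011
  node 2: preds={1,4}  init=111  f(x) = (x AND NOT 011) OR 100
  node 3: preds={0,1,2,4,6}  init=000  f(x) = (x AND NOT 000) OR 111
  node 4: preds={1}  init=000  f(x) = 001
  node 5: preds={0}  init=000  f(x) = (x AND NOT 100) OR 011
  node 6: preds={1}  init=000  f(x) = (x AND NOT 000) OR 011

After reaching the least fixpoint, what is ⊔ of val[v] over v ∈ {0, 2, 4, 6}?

Trace (11 dequeues):
  [1] u=0 | in 000 | out 111 | ==
  [2] u=1 | in 111 | out 111 | prev 000 | push {0}
  [3] u=2 | in 111 | out 111 | ==
  [4] u=3 | in 111 | out 111 | prev 000 | push {}
  [5] u=4 | in 111 | out 001 | prev 000 | push {2,3}
  [6] u=5 | in 111 | out 011 | prev 000 | push {1}
  [7] u=6 | in 111 | out 111 | prev 000 | push {}
  [8] u=0 | in 111 | out 111 | ==
  [9] u=2 | in 111 | out 111 | ==
  [10] u=3 | in 111 | out 111 | ==
  [11] u=1 | in 111 | out 111 | ==

Converged values:
  [0] 111
  [1] 111
  [2] 111
  [3] 111
  [4] 001
  [5] 011
  [6] 111

111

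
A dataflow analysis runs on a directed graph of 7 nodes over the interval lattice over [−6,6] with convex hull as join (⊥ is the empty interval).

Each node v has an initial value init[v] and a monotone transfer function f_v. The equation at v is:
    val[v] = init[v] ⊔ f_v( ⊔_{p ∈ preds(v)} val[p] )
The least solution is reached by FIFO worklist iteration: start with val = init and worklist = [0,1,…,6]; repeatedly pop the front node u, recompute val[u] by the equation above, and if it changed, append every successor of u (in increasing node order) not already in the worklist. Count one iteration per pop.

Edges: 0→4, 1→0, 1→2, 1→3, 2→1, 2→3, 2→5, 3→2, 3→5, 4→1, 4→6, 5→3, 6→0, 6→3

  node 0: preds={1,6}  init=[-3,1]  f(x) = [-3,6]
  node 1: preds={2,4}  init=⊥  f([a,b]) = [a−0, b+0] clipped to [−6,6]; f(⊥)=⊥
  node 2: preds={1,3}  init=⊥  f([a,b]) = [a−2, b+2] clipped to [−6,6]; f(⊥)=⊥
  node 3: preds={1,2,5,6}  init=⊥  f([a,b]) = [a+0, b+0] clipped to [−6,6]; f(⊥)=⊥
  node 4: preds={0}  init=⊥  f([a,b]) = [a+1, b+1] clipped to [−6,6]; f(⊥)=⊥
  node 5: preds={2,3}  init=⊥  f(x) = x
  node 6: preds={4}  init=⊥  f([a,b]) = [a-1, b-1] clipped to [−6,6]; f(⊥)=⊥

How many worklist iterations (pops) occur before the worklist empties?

22

Iteration log — 22 steps:
  step 1. node 0  ⊔preds=⊥  new=[-3,6]  old=[-3,1]  +wl: 
  step 2. node 1  ⊔preds=⊥  new=⊥  stable
  step 3. node 2  ⊔preds=⊥  new=⊥  stable
  step 4. node 3  ⊔preds=⊥  new=⊥  stable
  step 5. node 4  ⊔preds=[-3,6]  new=[-2,6]  old=⊥  +wl: 1
  step 6. node 5  ⊔preds=⊥  new=⊥  stable
  step 7. node 6  ⊔preds=[-2,6]  new=[-3,5]  old=⊥  +wl: 0,3
  step 8. node 1  ⊔preds=[-2,6]  new=[-2,6]  old=⊥  +wl: 2
  step 9. node 0  ⊔preds=[-3,6]  new=[-3,6]  stable
  step 10. node 3  ⊔preds=[-3,6]  new=[-3,6]  old=⊥  +wl: 5
  step 11. node 2  ⊔preds=[-3,6]  new=[-5,6]  old=⊥  +wl: 1,3
  step 12. node 5  ⊔preds=[-5,6]  new=[-5,6]  old=⊥  +wl: 
  step 13. node 1  ⊔preds=[-5,6]  new=[-5,6]  old=[-2,6]  +wl: 0,2
  step 14. node 3  ⊔preds=[-5,6]  new=[-5,6]  old=[-3,6]  +wl: 5
  step 15. node 0  ⊔preds=[-5,6]  new=[-3,6]  stable
  step 16. node 2  ⊔preds=[-5,6]  new=[-6,6]  old=[-5,6]  +wl: 1,3
  step 17. node 5  ⊔preds=[-6,6]  new=[-6,6]  old=[-5,6]  +wl: 
  step 18. node 1  ⊔preds=[-6,6]  new=[-6,6]  old=[-5,6]  +wl: 0,2
  step 19. node 3  ⊔preds=[-6,6]  new=[-6,6]  old=[-5,6]  +wl: 5
  step 20. node 0  ⊔preds=[-6,6]  new=[-3,6]  stable
  step 21. node 2  ⊔preds=[-6,6]  new=[-6,6]  stable
  step 22. node 5  ⊔preds=[-6,6]  new=[-6,6]  stable

Least fixpoint reached:
  node 0: [-3,6]
  node 1: [-6,6]
  node 2: [-6,6]
  node 3: [-6,6]
  node 4: [-2,6]
  node 5: [-6,6]
  node 6: [-3,5]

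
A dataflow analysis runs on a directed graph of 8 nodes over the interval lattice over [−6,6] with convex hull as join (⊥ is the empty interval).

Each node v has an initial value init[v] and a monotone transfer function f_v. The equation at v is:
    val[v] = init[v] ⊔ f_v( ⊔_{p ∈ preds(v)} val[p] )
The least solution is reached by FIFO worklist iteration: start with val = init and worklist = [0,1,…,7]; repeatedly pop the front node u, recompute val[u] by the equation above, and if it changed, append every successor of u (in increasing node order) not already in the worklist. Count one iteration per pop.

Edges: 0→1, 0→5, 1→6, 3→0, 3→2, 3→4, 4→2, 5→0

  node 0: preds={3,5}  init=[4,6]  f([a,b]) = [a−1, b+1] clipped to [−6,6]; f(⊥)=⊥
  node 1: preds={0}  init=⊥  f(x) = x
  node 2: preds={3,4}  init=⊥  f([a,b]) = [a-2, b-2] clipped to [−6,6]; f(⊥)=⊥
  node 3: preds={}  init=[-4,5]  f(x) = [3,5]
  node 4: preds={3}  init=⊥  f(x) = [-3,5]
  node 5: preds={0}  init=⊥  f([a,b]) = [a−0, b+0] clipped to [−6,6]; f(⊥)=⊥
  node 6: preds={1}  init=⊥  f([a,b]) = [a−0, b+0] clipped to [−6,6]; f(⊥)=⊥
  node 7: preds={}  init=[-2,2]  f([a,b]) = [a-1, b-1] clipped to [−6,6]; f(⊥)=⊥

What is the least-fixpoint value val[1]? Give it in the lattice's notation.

Iteration log — 14 steps:
  step 1. node 0  ⊔preds=[-4,5]  new=[-5,6]  old=[4,6]  +wl: 
  step 2. node 1  ⊔preds=[-5,6]  new=[-5,6]  old=⊥  +wl: 
  step 3. node 2  ⊔preds=[-4,5]  new=[-6,3]  old=⊥  +wl: 
  step 4. node 3  ⊔preds=⊥  new=[-4,5]  stable
  step 5. node 4  ⊔preds=[-4,5]  new=[-3,5]  old=⊥  +wl: 2
  step 6. node 5  ⊔preds=[-5,6]  new=[-5,6]  old=⊥  +wl: 0
  step 7. node 6  ⊔preds=[-5,6]  new=[-5,6]  old=⊥  +wl: 
  step 8. node 7  ⊔preds=⊥  new=[-2,2]  stable
  step 9. node 2  ⊔preds=[-4,5]  new=[-6,3]  stable
  step 10. node 0  ⊔preds=[-5,6]  new=[-6,6]  old=[-5,6]  +wl: 1,5
  step 11. node 1  ⊔preds=[-6,6]  new=[-6,6]  old=[-5,6]  +wl: 6
  step 12. node 5  ⊔preds=[-6,6]  new=[-6,6]  old=[-5,6]  +wl: 0
  step 13. node 6  ⊔preds=[-6,6]  new=[-6,6]  old=[-5,6]  +wl: 
  step 14. node 0  ⊔preds=[-6,6]  new=[-6,6]  stable

Least fixpoint reached:
  node 0: [-6,6]
  node 1: [-6,6]
  node 2: [-6,3]
  node 3: [-4,5]
  node 4: [-3,5]
  node 5: [-6,6]
  node 6: [-6,6]
  node 7: [-2,2]

[-6,6]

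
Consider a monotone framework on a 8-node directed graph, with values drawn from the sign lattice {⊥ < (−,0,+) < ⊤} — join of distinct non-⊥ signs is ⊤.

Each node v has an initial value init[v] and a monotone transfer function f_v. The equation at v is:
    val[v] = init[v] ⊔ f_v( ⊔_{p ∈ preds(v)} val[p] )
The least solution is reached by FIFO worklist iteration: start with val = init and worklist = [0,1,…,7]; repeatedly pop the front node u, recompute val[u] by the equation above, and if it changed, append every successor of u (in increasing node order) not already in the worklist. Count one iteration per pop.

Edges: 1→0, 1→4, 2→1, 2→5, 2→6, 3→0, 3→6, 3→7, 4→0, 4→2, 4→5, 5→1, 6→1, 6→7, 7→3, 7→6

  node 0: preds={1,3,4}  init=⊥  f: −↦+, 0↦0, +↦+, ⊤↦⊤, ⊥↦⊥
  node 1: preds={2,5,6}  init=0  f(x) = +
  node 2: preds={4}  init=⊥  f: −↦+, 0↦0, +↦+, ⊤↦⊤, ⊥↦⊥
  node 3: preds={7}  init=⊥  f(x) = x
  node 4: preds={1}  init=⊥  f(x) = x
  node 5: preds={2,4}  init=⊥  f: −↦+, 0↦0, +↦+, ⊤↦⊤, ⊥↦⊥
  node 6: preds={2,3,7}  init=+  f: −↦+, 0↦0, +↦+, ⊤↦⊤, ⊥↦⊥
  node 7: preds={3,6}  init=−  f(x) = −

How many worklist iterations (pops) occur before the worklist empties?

Worklist (15 pops):
  #1 pop 0: in=0 → 0 (was ⊥); enqueue []
  #2 pop 1: in=+ → ⊤ (was 0); enqueue [0]
  #3 pop 2: in=⊥ → ⊥ (no change)
  #4 pop 3: in=− → − (was ⊥); enqueue []
  #5 pop 4: in=⊤ → ⊤ (was ⊥); enqueue [2]
  #6 pop 5: in=⊤ → ⊤ (was ⊥); enqueue [1]
  #7 pop 6: in=− → + (no change)
  #8 pop 7: in=⊤ → − (no change)
  #9 pop 0: in=⊤ → ⊤ (was 0); enqueue []
  #10 pop 2: in=⊤ → ⊤ (was ⊥); enqueue [5,6]
  #11 pop 1: in=⊤ → ⊤ (no change)
  #12 pop 5: in=⊤ → ⊤ (no change)
  #13 pop 6: in=⊤ → ⊤ (was +); enqueue [1,7]
  #14 pop 1: in=⊤ → ⊤ (no change)
  #15 pop 7: in=⊤ → − (no change)

Fixpoint:
  val[0] = ⊤
  val[1] = ⊤
  val[2] = ⊤
  val[3] = −
  val[4] = ⊤
  val[5] = ⊤
  val[6] = ⊤
  val[7] = −

15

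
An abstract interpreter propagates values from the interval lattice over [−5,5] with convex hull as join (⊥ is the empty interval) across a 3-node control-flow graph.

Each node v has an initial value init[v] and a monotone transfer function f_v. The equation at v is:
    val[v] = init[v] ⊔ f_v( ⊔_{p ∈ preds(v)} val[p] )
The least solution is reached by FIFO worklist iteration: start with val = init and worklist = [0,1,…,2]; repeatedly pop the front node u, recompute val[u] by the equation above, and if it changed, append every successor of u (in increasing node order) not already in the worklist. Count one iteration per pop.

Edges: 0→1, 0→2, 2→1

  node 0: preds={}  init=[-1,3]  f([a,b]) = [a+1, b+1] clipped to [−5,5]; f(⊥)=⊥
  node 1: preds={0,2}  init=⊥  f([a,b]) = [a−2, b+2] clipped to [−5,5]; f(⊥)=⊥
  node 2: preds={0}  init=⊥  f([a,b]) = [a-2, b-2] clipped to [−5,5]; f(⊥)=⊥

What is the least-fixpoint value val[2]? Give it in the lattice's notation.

Iteration log — 4 steps:
  step 1. node 0  ⊔preds=⊥  new=[-1,3]  stable
  step 2. node 1  ⊔preds=[-1,3]  new=[-3,5]  old=⊥  +wl: 
  step 3. node 2  ⊔preds=[-1,3]  new=[-3,1]  old=⊥  +wl: 1
  step 4. node 1  ⊔preds=[-3,3]  new=[-5,5]  old=[-3,5]  +wl: 

Least fixpoint reached:
  node 0: [-1,3]
  node 1: [-5,5]
  node 2: [-3,1]

[-3,1]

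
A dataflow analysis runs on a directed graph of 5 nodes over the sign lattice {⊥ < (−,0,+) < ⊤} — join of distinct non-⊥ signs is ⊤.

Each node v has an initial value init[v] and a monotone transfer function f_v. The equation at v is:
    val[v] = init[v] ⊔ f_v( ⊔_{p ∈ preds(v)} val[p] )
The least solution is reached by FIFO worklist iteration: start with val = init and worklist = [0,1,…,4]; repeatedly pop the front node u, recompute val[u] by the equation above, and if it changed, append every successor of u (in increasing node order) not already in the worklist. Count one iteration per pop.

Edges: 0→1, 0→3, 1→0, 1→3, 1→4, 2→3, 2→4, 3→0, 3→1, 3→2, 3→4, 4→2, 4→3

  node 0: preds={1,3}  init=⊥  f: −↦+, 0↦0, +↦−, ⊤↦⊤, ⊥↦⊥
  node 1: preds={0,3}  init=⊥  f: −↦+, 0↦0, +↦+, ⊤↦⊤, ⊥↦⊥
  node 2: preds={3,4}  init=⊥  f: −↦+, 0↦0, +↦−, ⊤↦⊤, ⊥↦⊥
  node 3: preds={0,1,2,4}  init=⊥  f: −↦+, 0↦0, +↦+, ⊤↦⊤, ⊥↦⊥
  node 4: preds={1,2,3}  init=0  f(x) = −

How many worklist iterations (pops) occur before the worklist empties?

16

Worklist (16 pops):
  #1 pop 0: in=⊥ → ⊥ (no change)
  #2 pop 1: in=⊥ → ⊥ (no change)
  #3 pop 2: in=0 → 0 (was ⊥); enqueue []
  #4 pop 3: in=0 → 0 (was ⊥); enqueue [0,1,2]
  #5 pop 4: in=0 → ⊤ (was 0); enqueue [3]
  #6 pop 0: in=0 → 0 (was ⊥); enqueue []
  #7 pop 1: in=0 → 0 (was ⊥); enqueue [0,4]
  #8 pop 2: in=⊤ → ⊤ (was 0); enqueue []
  #9 pop 3: in=⊤ → ⊤ (was 0); enqueue [1,2]
  #10 pop 0: in=⊤ → ⊤ (was 0); enqueue [3]
  #11 pop 4: in=⊤ → ⊤ (no change)
  #12 pop 1: in=⊤ → ⊤ (was 0); enqueue [0,4]
  #13 pop 2: in=⊤ → ⊤ (no change)
  #14 pop 3: in=⊤ → ⊤ (no change)
  #15 pop 0: in=⊤ → ⊤ (no change)
  #16 pop 4: in=⊤ → ⊤ (no change)

Fixpoint:
  val[0] = ⊤
  val[1] = ⊤
  val[2] = ⊤
  val[3] = ⊤
  val[4] = ⊤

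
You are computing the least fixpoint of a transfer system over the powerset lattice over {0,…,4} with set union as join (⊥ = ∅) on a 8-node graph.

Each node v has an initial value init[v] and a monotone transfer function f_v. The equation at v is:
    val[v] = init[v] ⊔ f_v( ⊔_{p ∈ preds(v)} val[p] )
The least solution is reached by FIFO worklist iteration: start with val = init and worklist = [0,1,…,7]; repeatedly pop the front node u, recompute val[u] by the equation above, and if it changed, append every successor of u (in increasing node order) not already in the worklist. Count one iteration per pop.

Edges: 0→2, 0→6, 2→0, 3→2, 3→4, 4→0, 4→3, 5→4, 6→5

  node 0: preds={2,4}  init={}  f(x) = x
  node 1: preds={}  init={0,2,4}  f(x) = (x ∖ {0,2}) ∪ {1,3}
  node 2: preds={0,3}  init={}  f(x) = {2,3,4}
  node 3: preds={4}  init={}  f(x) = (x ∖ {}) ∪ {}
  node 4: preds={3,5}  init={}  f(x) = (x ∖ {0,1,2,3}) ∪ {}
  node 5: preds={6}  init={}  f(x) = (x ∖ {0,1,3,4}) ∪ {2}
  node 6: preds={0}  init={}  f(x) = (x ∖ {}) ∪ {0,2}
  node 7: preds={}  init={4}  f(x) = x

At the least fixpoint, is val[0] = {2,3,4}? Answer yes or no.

Worklist (14 pops):
  #1 pop 0: in={} → {} (no change)
  #2 pop 1: in={} → {0,1,2,3,4} (was {0,2,4}); enqueue []
  #3 pop 2: in={} → {2,3,4} (was {}); enqueue [0]
  #4 pop 3: in={} → {} (no change)
  #5 pop 4: in={} → {} (no change)
  #6 pop 5: in={} → {2} (was {}); enqueue [4]
  #7 pop 6: in={} → {0,2} (was {}); enqueue [5]
  #8 pop 7: in={} → {4} (no change)
  #9 pop 0: in={2,3,4} → {2,3,4} (was {}); enqueue [2,6]
  #10 pop 4: in={2} → {} (no change)
  #11 pop 5: in={0,2} → {2} (no change)
  #12 pop 2: in={2,3,4} → {2,3,4} (no change)
  #13 pop 6: in={2,3,4} → {0,2,3,4} (was {0,2}); enqueue [5]
  #14 pop 5: in={0,2,3,4} → {2} (no change)

Fixpoint:
  val[0] = {2,3,4}
  val[1] = {0,1,2,3,4}
  val[2] = {2,3,4}
  val[3] = {}
  val[4] = {}
  val[5] = {2}
  val[6] = {0,2,3,4}
  val[7] = {4}

yes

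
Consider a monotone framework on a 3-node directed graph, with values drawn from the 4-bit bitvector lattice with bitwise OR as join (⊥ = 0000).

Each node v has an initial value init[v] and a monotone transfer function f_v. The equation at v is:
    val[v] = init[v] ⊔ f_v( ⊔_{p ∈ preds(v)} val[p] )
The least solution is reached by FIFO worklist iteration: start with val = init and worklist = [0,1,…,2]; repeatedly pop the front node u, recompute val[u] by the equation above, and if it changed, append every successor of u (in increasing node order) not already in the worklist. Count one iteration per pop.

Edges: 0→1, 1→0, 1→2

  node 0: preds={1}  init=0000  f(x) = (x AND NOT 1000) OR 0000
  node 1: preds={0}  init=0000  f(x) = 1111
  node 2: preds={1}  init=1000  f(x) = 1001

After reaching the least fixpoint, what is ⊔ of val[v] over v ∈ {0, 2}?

Worklist (5 pops):
  #1 pop 0: in=0000 → 0000 (no change)
  #2 pop 1: in=0000 → 1111 (was 0000); enqueue [0]
  #3 pop 2: in=1111 → 1001 (was 1000); enqueue []
  #4 pop 0: in=1111 → 0111 (was 0000); enqueue [1]
  #5 pop 1: in=0111 → 1111 (no change)

Fixpoint:
  val[0] = 0111
  val[1] = 1111
  val[2] = 1001

1111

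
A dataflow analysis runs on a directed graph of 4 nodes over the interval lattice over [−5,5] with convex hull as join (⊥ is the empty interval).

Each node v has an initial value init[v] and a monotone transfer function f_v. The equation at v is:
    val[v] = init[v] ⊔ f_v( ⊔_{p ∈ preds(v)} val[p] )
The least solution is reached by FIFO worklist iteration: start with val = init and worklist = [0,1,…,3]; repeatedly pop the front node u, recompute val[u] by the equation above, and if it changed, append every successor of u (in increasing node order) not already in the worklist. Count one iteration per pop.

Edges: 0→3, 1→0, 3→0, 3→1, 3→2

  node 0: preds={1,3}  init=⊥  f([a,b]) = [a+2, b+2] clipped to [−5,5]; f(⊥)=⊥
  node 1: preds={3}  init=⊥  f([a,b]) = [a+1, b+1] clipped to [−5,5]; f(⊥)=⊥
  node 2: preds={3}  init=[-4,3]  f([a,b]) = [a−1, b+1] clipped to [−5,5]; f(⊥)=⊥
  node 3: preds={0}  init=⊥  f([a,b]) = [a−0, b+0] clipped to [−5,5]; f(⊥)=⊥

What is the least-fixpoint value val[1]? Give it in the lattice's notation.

Worklist (4 pops):
  #1 pop 0: in=⊥ → ⊥ (no change)
  #2 pop 1: in=⊥ → ⊥ (no change)
  #3 pop 2: in=⊥ → [-4,3] (no change)
  #4 pop 3: in=⊥ → ⊥ (no change)

Fixpoint:
  val[0] = ⊥
  val[1] = ⊥
  val[2] = [-4,3]
  val[3] = ⊥

⊥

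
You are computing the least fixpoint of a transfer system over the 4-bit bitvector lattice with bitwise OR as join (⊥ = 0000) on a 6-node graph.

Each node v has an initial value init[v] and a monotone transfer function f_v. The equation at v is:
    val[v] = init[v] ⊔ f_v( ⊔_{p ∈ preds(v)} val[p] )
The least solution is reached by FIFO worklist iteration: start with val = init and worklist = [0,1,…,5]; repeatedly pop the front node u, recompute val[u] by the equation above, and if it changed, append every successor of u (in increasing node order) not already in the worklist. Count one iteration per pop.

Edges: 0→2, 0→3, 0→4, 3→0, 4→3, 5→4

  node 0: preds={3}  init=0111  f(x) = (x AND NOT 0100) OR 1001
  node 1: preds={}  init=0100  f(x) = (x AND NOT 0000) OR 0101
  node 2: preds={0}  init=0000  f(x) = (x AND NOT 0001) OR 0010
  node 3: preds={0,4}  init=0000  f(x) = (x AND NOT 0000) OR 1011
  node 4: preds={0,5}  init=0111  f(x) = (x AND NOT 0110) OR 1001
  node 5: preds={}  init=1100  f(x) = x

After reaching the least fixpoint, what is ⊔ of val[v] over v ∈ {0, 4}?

1111

Trace (8 dequeues):
  [1] u=0 | in 0000 | out 1111 | prev 0111 | push {}
  [2] u=1 | in 0000 | out 0101 | prev 0100 | push {}
  [3] u=2 | in 1111 | out 1110 | prev 0000 | push {}
  [4] u=3 | in 1111 | out 1111 | prev 0000 | push {0}
  [5] u=4 | in 1111 | out 1111 | prev 0111 | push {3}
  [6] u=5 | in 0000 | out 1100 | ==
  [7] u=0 | in 1111 | out 1111 | ==
  [8] u=3 | in 1111 | out 1111 | ==

Converged values:
  [0] 1111
  [1] 0101
  [2] 1110
  [3] 1111
  [4] 1111
  [5] 1100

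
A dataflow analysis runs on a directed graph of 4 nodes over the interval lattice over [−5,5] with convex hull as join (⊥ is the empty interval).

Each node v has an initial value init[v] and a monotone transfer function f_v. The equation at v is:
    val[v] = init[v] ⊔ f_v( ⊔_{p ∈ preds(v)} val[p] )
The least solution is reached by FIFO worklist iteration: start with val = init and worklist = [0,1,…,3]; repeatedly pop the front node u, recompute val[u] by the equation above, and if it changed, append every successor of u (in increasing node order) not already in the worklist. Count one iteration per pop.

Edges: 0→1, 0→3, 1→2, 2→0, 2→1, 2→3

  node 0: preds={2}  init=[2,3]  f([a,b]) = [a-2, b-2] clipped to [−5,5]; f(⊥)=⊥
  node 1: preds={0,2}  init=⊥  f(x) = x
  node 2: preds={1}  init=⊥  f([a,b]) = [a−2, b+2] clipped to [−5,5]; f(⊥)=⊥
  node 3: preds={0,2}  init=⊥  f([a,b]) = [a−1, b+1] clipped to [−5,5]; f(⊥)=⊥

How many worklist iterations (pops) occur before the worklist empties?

15

Iteration log — 15 steps:
  step 1. node 0  ⊔preds=⊥  new=[2,3]  stable
  step 2. node 1  ⊔preds=[2,3]  new=[2,3]  old=⊥  +wl: 
  step 3. node 2  ⊔preds=[2,3]  new=[0,5]  old=⊥  +wl: 0,1
  step 4. node 3  ⊔preds=[0,5]  new=[-1,5]  old=⊥  +wl: 
  step 5. node 0  ⊔preds=[0,5]  new=[-2,3]  old=[2,3]  +wl: 3
  step 6. node 1  ⊔preds=[-2,5]  new=[-2,5]  old=[2,3]  +wl: 2
  step 7. node 3  ⊔preds=[-2,5]  new=[-3,5]  old=[-1,5]  +wl: 
  step 8. node 2  ⊔preds=[-2,5]  new=[-4,5]  old=[0,5]  +wl: 0,1,3
  step 9. node 0  ⊔preds=[-4,5]  new=[-5,3]  old=[-2,3]  +wl: 
  step 10. node 1  ⊔preds=[-5,5]  new=[-5,5]  old=[-2,5]  +wl: 2
  step 11. node 3  ⊔preds=[-5,5]  new=[-5,5]  old=[-3,5]  +wl: 
  step 12. node 2  ⊔preds=[-5,5]  new=[-5,5]  old=[-4,5]  +wl: 0,1,3
  step 13. node 0  ⊔preds=[-5,5]  new=[-5,3]  stable
  step 14. node 1  ⊔preds=[-5,5]  new=[-5,5]  stable
  step 15. node 3  ⊔preds=[-5,5]  new=[-5,5]  stable

Least fixpoint reached:
  node 0: [-5,3]
  node 1: [-5,5]
  node 2: [-5,5]
  node 3: [-5,5]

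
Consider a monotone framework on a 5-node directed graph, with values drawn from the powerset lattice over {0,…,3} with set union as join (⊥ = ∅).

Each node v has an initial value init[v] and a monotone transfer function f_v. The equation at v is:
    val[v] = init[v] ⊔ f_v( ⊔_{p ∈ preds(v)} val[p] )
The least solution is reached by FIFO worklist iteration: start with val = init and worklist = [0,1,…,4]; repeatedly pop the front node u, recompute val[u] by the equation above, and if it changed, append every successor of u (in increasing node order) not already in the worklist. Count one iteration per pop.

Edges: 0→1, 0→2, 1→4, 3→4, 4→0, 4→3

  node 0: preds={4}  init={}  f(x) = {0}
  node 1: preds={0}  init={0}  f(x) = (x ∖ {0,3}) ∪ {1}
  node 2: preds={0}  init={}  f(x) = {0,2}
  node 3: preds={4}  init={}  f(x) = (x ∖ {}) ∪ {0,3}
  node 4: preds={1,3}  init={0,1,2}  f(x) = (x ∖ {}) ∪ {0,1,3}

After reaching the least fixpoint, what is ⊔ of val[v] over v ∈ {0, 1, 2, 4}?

Worklist (7 pops):
  #1 pop 0: in={0,1,2} → {0} (was {}); enqueue []
  #2 pop 1: in={0} → {0,1} (was {0}); enqueue []
  #3 pop 2: in={0} → {0,2} (was {}); enqueue []
  #4 pop 3: in={0,1,2} → {0,1,2,3} (was {}); enqueue []
  #5 pop 4: in={0,1,2,3} → {0,1,2,3} (was {0,1,2}); enqueue [0,3]
  #6 pop 0: in={0,1,2,3} → {0} (no change)
  #7 pop 3: in={0,1,2,3} → {0,1,2,3} (no change)

Fixpoint:
  val[0] = {0}
  val[1] = {0,1}
  val[2] = {0,2}
  val[3] = {0,1,2,3}
  val[4] = {0,1,2,3}

{0,1,2,3}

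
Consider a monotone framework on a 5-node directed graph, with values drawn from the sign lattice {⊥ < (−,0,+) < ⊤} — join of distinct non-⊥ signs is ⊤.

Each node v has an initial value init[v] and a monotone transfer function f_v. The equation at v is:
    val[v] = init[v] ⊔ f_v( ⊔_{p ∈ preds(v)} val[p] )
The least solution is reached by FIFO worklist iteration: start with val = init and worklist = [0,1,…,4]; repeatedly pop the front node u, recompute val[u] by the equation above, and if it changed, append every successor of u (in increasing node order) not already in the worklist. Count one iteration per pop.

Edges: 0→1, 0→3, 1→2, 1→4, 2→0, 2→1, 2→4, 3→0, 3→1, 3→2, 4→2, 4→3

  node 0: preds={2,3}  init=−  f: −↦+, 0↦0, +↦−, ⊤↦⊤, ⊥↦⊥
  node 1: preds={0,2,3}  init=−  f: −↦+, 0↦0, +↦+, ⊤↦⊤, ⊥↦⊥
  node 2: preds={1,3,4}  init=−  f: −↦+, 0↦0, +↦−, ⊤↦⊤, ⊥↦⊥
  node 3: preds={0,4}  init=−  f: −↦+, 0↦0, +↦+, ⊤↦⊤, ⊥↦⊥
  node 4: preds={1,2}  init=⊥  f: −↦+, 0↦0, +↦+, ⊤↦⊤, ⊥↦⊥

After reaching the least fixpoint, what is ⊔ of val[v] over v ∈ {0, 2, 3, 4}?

Iteration log — 9 steps:
  step 1. node 0  ⊔preds=−  new=⊤  old=−  +wl: 
  step 2. node 1  ⊔preds=⊤  new=⊤  old=−  +wl: 
  step 3. node 2  ⊔preds=⊤  new=⊤  old=−  +wl: 0,1
  step 4. node 3  ⊔preds=⊤  new=⊤  old=−  +wl: 2
  step 5. node 4  ⊔preds=⊤  new=⊤  old=⊥  +wl: 3
  step 6. node 0  ⊔preds=⊤  new=⊤  stable
  step 7. node 1  ⊔preds=⊤  new=⊤  stable
  step 8. node 2  ⊔preds=⊤  new=⊤  stable
  step 9. node 3  ⊔preds=⊤  new=⊤  stable

Least fixpoint reached:
  node 0: ⊤
  node 1: ⊤
  node 2: ⊤
  node 3: ⊤
  node 4: ⊤

⊤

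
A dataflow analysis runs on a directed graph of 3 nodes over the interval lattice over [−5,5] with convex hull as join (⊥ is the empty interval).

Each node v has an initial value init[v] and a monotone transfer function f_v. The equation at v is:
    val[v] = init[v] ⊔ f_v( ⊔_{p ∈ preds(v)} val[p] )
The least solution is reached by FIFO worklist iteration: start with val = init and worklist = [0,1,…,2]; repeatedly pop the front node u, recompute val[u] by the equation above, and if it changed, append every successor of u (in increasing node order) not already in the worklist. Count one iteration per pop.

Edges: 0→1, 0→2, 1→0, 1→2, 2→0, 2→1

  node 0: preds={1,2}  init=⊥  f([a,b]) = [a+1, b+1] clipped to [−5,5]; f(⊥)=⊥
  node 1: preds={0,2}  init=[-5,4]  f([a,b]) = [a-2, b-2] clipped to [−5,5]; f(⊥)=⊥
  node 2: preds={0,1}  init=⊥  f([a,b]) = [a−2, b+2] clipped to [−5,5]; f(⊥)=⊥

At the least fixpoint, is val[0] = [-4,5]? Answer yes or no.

Worklist (5 pops):
  #1 pop 0: in=[-5,4] → [-4,5] (was ⊥); enqueue []
  #2 pop 1: in=[-4,5] → [-5,4] (no change)
  #3 pop 2: in=[-5,5] → [-5,5] (was ⊥); enqueue [0,1]
  #4 pop 0: in=[-5,5] → [-4,5] (no change)
  #5 pop 1: in=[-5,5] → [-5,4] (no change)

Fixpoint:
  val[0] = [-4,5]
  val[1] = [-5,4]
  val[2] = [-5,5]

yes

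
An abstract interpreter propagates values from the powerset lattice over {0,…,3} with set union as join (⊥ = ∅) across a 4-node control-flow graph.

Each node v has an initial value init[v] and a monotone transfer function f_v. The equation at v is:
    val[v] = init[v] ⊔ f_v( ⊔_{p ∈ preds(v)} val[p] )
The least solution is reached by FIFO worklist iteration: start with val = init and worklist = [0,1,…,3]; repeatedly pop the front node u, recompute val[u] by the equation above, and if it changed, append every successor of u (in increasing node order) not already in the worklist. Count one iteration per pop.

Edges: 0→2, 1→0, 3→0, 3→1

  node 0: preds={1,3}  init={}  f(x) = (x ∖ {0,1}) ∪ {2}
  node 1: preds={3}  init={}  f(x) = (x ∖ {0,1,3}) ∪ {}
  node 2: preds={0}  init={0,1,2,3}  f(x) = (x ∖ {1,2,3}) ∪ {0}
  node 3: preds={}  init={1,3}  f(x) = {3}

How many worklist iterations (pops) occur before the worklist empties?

4

Worklist (4 pops):
  #1 pop 0: in={1,3} → {2,3} (was {}); enqueue []
  #2 pop 1: in={1,3} → {} (no change)
  #3 pop 2: in={2,3} → {0,1,2,3} (no change)
  #4 pop 3: in={} → {1,3} (no change)

Fixpoint:
  val[0] = {2,3}
  val[1] = {}
  val[2] = {0,1,2,3}
  val[3] = {1,3}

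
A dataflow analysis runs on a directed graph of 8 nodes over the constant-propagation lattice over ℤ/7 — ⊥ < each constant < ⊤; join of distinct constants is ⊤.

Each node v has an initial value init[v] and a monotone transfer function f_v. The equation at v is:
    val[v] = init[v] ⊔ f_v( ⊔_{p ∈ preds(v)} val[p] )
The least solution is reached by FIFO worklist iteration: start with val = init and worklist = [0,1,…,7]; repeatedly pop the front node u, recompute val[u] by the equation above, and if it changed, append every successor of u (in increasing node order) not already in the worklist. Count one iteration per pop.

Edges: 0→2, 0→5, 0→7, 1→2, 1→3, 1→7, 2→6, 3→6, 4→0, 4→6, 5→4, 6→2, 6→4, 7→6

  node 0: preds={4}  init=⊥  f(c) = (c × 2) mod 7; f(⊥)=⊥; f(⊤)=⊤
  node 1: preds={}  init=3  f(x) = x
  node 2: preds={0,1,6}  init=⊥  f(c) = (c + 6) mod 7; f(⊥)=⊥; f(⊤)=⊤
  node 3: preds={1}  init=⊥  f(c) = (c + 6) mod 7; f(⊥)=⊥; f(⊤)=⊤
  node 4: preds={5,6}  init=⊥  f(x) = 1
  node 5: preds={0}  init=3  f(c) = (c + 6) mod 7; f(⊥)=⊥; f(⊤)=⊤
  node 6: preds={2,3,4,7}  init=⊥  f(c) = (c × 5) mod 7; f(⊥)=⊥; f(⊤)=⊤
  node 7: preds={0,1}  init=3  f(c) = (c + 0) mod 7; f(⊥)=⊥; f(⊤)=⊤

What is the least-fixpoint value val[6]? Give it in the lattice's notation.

Worklist (15 pops):
  #1 pop 0: in=⊥ → ⊥ (no change)
  #2 pop 1: in=⊥ → 3 (no change)
  #3 pop 2: in=3 → 2 (was ⊥); enqueue []
  #4 pop 3: in=3 → 2 (was ⊥); enqueue []
  #5 pop 4: in=3 → 1 (was ⊥); enqueue [0]
  #6 pop 5: in=⊥ → 3 (no change)
  #7 pop 6: in=⊤ → ⊤ (was ⊥); enqueue [2,4]
  #8 pop 7: in=3 → 3 (no change)
  #9 pop 0: in=1 → 2 (was ⊥); enqueue [5,7]
  #10 pop 2: in=⊤ → ⊤ (was 2); enqueue [6]
  #11 pop 4: in=⊤ → 1 (no change)
  #12 pop 5: in=2 → ⊤ (was 3); enqueue [4]
  #13 pop 7: in=⊤ → ⊤ (was 3); enqueue []
  #14 pop 6: in=⊤ → ⊤ (no change)
  #15 pop 4: in=⊤ → 1 (no change)

Fixpoint:
  val[0] = 2
  val[1] = 3
  val[2] = ⊤
  val[3] = 2
  val[4] = 1
  val[5] = ⊤
  val[6] = ⊤
  val[7] = ⊤

⊤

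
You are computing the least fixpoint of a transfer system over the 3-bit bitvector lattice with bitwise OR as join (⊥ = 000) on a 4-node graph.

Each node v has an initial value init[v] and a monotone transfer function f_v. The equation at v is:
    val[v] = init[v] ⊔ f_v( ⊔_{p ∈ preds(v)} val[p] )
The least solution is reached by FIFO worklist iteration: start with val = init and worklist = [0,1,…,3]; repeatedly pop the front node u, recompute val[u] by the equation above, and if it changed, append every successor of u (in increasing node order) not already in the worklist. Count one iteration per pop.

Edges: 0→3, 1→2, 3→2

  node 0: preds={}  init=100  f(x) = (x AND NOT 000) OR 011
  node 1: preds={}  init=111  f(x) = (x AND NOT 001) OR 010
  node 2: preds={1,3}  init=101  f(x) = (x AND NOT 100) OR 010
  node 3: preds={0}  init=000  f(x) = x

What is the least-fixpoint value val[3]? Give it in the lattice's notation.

Iteration log — 5 steps:
  step 1. node 0  ⊔preds=000  new=111  old=100  +wl: 
  step 2. node 1  ⊔preds=000  new=111  stable
  step 3. node 2  ⊔preds=111  new=111  old=101  +wl: 
  step 4. node 3  ⊔preds=111  new=111  old=000  +wl: 2
  step 5. node 2  ⊔preds=111  new=111  stable

Least fixpoint reached:
  node 0: 111
  node 1: 111
  node 2: 111
  node 3: 111

111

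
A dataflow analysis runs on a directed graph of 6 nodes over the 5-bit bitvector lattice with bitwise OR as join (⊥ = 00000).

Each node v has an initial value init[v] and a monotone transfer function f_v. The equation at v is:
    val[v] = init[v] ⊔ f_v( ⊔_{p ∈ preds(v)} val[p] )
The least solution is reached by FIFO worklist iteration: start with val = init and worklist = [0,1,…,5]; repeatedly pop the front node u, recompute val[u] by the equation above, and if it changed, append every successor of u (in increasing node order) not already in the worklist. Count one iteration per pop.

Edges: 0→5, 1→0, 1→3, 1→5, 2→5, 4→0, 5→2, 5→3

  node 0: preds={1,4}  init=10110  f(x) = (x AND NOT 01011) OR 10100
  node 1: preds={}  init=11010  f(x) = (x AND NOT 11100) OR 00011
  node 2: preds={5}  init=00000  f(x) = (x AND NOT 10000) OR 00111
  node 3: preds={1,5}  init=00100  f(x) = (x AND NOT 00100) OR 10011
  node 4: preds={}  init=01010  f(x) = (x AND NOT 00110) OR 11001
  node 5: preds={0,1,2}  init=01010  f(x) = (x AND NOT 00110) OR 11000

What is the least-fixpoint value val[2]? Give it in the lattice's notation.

Trace (9 dequeues):
  [1] u=0 | in 11010 | out 10110 | ==
  [2] u=1 | in 00000 | out 11011 | prev 11010 | push {0}
  [3] u=2 | in 01010 | out 01111 | prev 00000 | push {}
  [4] u=3 | in 11011 | out 11111 | prev 00100 | push {}
  [5] u=4 | in 00000 | out 11011 | prev 01010 | push {}
  [6] u=5 | in 11111 | out 11011 | prev 01010 | push {2,3}
  [7] u=0 | in 11011 | out 10110 | ==
  [8] u=2 | in 11011 | out 01111 | ==
  [9] u=3 | in 11011 | out 11111 | ==

Converged values:
  [0] 10110
  [1] 11011
  [2] 01111
  [3] 11111
  [4] 11011
  [5] 11011

01111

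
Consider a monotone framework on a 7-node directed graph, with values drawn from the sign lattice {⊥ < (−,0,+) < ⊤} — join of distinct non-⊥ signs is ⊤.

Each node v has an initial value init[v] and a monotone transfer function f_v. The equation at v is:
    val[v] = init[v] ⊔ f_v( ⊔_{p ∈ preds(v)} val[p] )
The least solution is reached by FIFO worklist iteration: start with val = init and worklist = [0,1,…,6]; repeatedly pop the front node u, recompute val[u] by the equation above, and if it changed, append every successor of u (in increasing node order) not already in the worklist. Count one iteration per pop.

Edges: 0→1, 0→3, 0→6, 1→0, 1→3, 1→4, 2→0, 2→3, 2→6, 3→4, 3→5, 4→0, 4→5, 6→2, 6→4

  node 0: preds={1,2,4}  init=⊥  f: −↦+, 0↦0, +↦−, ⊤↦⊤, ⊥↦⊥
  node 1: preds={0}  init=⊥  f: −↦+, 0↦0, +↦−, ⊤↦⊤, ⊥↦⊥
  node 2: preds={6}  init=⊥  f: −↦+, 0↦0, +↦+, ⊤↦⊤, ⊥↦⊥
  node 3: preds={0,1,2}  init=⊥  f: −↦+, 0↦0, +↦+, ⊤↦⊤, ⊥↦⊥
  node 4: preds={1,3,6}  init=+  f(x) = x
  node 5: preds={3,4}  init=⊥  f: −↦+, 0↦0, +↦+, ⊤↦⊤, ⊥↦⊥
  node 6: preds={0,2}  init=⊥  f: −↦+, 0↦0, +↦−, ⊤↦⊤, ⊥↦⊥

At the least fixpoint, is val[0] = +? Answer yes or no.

Iteration log — 19 steps:
  step 1. node 0  ⊔preds=+  new=−  old=⊥  +wl: 
  step 2. node 1  ⊔preds=−  new=+  old=⊥  +wl: 0
  step 3. node 2  ⊔preds=⊥  new=⊥  stable
  step 4. node 3  ⊔preds=⊤  new=⊤  old=⊥  +wl: 
  step 5. node 4  ⊔preds=⊤  new=⊤  old=+  +wl: 
  step 6. node 5  ⊔preds=⊤  new=⊤  old=⊥  +wl: 
  step 7. node 6  ⊔preds=−  new=+  old=⊥  +wl: 2,4
  step 8. node 0  ⊔preds=⊤  new=⊤  old=−  +wl: 1,3,6
  step 9. node 2  ⊔preds=+  new=+  old=⊥  +wl: 0
  step 10. node 4  ⊔preds=⊤  new=⊤  stable
  step 11. node 1  ⊔preds=⊤  new=⊤  old=+  +wl: 4
  step 12. node 3  ⊔preds=⊤  new=⊤  stable
  step 13. node 6  ⊔preds=⊤  new=⊤  old=+  +wl: 2
  step 14. node 0  ⊔preds=⊤  new=⊤  stable
  step 15. node 4  ⊔preds=⊤  new=⊤  stable
  step 16. node 2  ⊔preds=⊤  new=⊤  old=+  +wl: 0,3,6
  step 17. node 0  ⊔preds=⊤  new=⊤  stable
  step 18. node 3  ⊔preds=⊤  new=⊤  stable
  step 19. node 6  ⊔preds=⊤  new=⊤  stable

Least fixpoint reached:
  node 0: ⊤
  node 1: ⊤
  node 2: ⊤
  node 3: ⊤
  node 4: ⊤
  node 5: ⊤
  node 6: ⊤

no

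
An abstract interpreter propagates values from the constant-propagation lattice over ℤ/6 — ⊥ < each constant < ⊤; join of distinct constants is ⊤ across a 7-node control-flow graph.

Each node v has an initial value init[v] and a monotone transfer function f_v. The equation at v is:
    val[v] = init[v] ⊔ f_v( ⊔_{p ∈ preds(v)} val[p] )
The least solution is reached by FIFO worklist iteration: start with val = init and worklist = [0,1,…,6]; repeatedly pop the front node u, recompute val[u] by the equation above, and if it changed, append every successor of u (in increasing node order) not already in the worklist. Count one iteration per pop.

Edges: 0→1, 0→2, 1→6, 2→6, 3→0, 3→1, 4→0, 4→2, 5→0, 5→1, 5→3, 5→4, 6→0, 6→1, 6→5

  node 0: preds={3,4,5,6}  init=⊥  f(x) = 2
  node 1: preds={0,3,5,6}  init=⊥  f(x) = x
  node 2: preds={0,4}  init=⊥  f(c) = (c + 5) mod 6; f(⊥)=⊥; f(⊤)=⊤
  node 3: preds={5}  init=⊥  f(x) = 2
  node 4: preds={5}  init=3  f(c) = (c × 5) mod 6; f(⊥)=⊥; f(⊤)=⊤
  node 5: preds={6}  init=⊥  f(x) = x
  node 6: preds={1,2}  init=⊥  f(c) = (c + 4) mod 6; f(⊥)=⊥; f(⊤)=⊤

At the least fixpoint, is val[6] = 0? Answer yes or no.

no

Trace (17 dequeues):
  [1] u=0 | in 3 | out 2 | prev ⊥ | push {}
  [2] u=1 | in 2 | out 2 | prev ⊥ | push {}
  [3] u=2 | in ⊤ | out ⊤ | prev ⊥ | push {}
  [4] u=3 | in ⊥ | out 2 | prev ⊥ | push {0,1}
  [5] u=4 | in ⊥ | out 3 | ==
  [6] u=5 | in ⊥ | out ⊥ | ==
  [7] u=6 | in ⊤ | out ⊤ | prev ⊥ | push {5}
  [8] u=0 | in ⊤ | out 2 | ==
  [9] u=1 | in ⊤ | out ⊤ | prev 2 | push {6}
  [10] u=5 | in ⊤ | out ⊤ | prev ⊥ | push {0,1,3,4}
  [11] u=6 | in ⊤ | out ⊤ | ==
  [12] u=0 | in ⊤ | out 2 | ==
  [13] u=1 | in ⊤ | out ⊤ | ==
  [14] u=3 | in ⊤ | out 2 | ==
  [15] u=4 | in ⊤ | out ⊤ | prev 3 | push {0,2}
  [16] u=0 | in ⊤ | out 2 | ==
  [17] u=2 | in ⊤ | out ⊤ | ==

Converged values:
  [0] 2
  [1] ⊤
  [2] ⊤
  [3] 2
  [4] ⊤
  [5] ⊤
  [6] ⊤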